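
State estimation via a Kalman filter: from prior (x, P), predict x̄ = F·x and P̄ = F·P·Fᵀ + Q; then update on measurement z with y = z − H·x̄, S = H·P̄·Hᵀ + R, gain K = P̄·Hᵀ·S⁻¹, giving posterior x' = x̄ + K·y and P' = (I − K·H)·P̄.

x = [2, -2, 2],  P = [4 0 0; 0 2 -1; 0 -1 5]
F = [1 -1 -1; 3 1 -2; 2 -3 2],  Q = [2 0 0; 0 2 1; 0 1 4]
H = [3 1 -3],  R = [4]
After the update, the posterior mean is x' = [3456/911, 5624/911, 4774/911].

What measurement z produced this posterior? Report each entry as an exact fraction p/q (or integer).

z = [2]

x̄ = F·x = [2, 0, 14]
P̄ = F·P·Fᵀ + Q = [11 19 3; 19 64 -9; 3 -9 70]
S = H·P̄·Hᵀ + R = [911]
K = P̄·Hᵀ·S⁻¹ = [43/911; 148/911; -210/911]
x' − x̄ = [1634/911, 5624/911, -7980/911] = K·y
y = (KᵀK)⁻¹·Kᵀ·(x' − x̄) = [38]
z = y + H·x̄ = [38] + [-36] = [2]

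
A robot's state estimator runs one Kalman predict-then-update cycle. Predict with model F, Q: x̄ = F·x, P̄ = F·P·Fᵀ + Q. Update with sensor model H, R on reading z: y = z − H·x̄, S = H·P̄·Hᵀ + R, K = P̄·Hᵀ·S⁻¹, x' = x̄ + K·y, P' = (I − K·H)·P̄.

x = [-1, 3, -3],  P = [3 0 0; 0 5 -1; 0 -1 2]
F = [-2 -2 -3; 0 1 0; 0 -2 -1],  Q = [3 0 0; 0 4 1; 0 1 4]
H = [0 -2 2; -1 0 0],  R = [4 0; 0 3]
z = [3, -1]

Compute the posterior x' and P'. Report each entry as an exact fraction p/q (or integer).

x' = [5251/2974, -385/2974, 1608/1487]
P' = [4029/1487 267/1487 342/1487; 267/1487 4265/1487 3692/1487; 342/1487 3692/1487 4562/1487]

x̄ = F·x = [5, 3, -3]
P̄ = F·P·Fᵀ + Q = [41 -7 18; -7 9 -8; 18 -8 22]
y = z − H·x̄ = [15, 4]
S = H·P̄·Hᵀ + R = [192 -50; -50 44]
K = P̄·Hᵀ·S⁻¹ = [75/2974 -1343/1487; -573/2974 -89/1487; 435/1487 -114/1487]
x' = x̄ + K·y = [5251/2974, -385/2974, 1608/1487]
P' = (I − K·H)·P̄ = [4029/1487 267/1487 342/1487; 267/1487 4265/1487 3692/1487; 342/1487 3692/1487 4562/1487]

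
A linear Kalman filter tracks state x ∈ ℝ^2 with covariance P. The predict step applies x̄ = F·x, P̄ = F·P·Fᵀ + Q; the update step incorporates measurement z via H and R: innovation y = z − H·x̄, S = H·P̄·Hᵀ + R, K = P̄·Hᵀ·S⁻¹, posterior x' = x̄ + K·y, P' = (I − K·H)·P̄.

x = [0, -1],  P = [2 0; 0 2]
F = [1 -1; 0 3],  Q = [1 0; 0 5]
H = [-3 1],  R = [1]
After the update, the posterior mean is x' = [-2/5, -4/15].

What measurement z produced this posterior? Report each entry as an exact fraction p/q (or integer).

z = [1]

x̄ = F·x = [1, -3]
P̄ = F·P·Fᵀ + Q = [5 -6; -6 23]
S = H·P̄·Hᵀ + R = [105]
K = P̄·Hᵀ·S⁻¹ = [-1/5; 41/105]
x' − x̄ = [-7/5, 41/15] = K·y
y = (KᵀK)⁻¹·Kᵀ·(x' − x̄) = [7]
z = y + H·x̄ = [7] + [-6] = [1]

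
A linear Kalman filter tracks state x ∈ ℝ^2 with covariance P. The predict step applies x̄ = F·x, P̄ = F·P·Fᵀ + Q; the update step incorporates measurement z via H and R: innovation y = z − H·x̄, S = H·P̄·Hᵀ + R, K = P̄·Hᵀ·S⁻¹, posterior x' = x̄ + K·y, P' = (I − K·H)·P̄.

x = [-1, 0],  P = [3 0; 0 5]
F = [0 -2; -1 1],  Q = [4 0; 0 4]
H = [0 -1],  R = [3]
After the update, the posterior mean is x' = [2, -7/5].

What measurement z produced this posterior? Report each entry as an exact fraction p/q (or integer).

x̄ = F·x = [0, 1]
P̄ = F·P·Fᵀ + Q = [24 -10; -10 12]
S = H·P̄·Hᵀ + R = [15]
K = P̄·Hᵀ·S⁻¹ = [2/3; -4/5]
x' − x̄ = [2, -12/5] = K·y
y = (KᵀK)⁻¹·Kᵀ·(x' − x̄) = [3]
z = y + H·x̄ = [3] + [-1] = [2]

z = [2]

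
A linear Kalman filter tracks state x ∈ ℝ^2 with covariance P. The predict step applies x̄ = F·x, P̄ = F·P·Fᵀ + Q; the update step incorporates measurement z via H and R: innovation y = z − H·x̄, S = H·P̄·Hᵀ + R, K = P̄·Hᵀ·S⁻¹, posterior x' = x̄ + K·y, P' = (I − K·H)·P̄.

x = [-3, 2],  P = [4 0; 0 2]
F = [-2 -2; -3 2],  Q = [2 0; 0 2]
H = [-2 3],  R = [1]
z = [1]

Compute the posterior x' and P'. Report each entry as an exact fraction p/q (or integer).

x' = [790/327, 647/327]
P' = [8486/327 5656/327; 5656/327 3806/327]

x̄ = F·x = [2, 13]
P̄ = F·P·Fᵀ + Q = [26 16; 16 46]
y = z − H·x̄ = [-34]
S = H·P̄·Hᵀ + R = [327]
K = P̄·Hᵀ·S⁻¹ = [-4/327; 106/327]
x' = x̄ + K·y = [790/327, 647/327]
P' = (I − K·H)·P̄ = [8486/327 5656/327; 5656/327 3806/327]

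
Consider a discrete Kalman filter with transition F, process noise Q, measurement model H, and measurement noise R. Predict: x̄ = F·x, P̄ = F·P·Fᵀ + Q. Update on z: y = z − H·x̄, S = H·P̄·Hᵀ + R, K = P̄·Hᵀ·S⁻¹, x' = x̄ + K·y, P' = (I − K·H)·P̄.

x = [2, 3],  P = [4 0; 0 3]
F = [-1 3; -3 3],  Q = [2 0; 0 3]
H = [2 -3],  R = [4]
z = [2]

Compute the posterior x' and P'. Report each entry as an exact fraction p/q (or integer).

x' = [1987/262, 573/131]
P' = [6045/262 2049/131; 2049/131 1446/131]

x̄ = F·x = [7, 3]
P̄ = F·P·Fᵀ + Q = [33 39; 39 66]
y = z − H·x̄ = [-3]
S = H·P̄·Hᵀ + R = [262]
K = P̄·Hᵀ·S⁻¹ = [-51/262; -60/131]
x' = x̄ + K·y = [1987/262, 573/131]
P' = (I − K·H)·P̄ = [6045/262 2049/131; 2049/131 1446/131]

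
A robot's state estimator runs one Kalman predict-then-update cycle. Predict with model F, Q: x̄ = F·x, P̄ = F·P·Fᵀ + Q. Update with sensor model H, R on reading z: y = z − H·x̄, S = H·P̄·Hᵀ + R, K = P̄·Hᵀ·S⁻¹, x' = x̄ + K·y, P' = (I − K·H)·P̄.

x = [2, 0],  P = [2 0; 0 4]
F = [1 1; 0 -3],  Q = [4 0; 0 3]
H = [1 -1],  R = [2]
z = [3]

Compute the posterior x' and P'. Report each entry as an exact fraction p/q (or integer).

x' = [172/75, -17/25]
P' = [266/75 74/25; 74/25 108/25]

x̄ = F·x = [2, 0]
P̄ = F·P·Fᵀ + Q = [10 -12; -12 39]
y = z − H·x̄ = [1]
S = H·P̄·Hᵀ + R = [75]
K = P̄·Hᵀ·S⁻¹ = [22/75; -17/25]
x' = x̄ + K·y = [172/75, -17/25]
P' = (I − K·H)·P̄ = [266/75 74/25; 74/25 108/25]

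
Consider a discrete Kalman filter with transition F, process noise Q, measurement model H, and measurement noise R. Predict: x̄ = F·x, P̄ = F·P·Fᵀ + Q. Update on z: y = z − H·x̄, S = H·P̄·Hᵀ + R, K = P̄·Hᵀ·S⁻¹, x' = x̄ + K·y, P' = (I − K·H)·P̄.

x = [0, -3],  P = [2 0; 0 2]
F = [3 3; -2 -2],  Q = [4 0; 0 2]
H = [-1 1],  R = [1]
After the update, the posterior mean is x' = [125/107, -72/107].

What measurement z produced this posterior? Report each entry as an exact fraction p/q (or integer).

x̄ = F·x = [-9, 6]
P̄ = F·P·Fᵀ + Q = [40 -24; -24 18]
S = H·P̄·Hᵀ + R = [107]
K = P̄·Hᵀ·S⁻¹ = [-64/107; 42/107]
x' − x̄ = [1088/107, -714/107] = K·y
y = (KᵀK)⁻¹·Kᵀ·(x' − x̄) = [-17]
z = y + H·x̄ = [-17] + [15] = [-2]

z = [-2]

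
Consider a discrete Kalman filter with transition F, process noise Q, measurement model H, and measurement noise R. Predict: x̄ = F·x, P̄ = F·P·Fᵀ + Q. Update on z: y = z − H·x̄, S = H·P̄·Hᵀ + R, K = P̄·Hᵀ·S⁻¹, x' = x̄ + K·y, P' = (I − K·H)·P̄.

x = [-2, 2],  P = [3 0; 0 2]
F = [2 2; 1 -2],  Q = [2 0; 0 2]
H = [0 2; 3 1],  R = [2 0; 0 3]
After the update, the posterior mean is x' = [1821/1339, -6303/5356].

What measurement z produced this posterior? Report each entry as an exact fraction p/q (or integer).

z = [-2, 3]

x̄ = F·x = [0, -6]
P̄ = F·P·Fᵀ + Q = [22 -2; -2 13]
S = H·P̄·Hᵀ + R = [54 14; 14 202]
K = P̄·Hᵀ·S⁻¹ = [-213/1339 439/1339; 2577/5356 7/5356]
x' − x̄ = [1821/1339, 25833/5356] = K·y
y = (KᵀK)⁻¹·Kᵀ·(x' − x̄) = [10, 9]
z = y + H·x̄ = [10, 9] + [-12, -6] = [-2, 3]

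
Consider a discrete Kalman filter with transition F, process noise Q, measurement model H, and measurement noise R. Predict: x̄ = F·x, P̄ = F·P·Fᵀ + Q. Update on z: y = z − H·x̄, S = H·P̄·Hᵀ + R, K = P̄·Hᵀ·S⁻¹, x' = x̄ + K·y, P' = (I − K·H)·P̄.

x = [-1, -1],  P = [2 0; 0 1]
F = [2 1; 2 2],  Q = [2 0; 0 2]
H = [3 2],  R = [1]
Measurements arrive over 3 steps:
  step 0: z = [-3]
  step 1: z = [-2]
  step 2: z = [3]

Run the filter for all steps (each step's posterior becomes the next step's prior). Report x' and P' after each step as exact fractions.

step 0: x̄ = F·x = [-3, -4]
step 0: P̄ = F·P·Fᵀ + Q = [11 10; 10 14]
step 0: y = z − H·x̄ = [14]
step 0: S = H·P̄·Hᵀ + R = [276]
step 0: K = P̄·Hᵀ·S⁻¹ = [53/276; 29/138]
step 0: x' = x̄ + K·y = [-43/138, -73/69]
step 0: P' = (I − K·H)·P̄ = [227/276 -157/138; -157/138 125/69]
step 1: x̄ = F·x = [-116/69, -63/23]
step 1: P̄ = F·P·Fᵀ + Q = [176/69 2/23; 2/23 79/23]
step 1: y = z − H·x̄ = [196/23]
step 1: S = H·P̄·Hᵀ + R = [891/23]
step 1: K = P̄·Hᵀ·S⁻¹ = [20/99; 164/891]
step 1: x' = x̄ + K·y = [4/99, -1043/891]
step 1: P' = (I − K·H)·P̄ = [32/33 -134/99; -134/99 1891/891]
step 2: x̄ = F·x = [-971/891, -2014/891]
step 2: P̄ = F·P·Fᵀ + Q = [2305/891 2/891; 2/891 3154/891]
step 2: y = z − H·x̄ = [874/81]
step 2: S = H·P̄·Hᵀ + R = [3116/81]
step 2: K = P̄·Hᵀ·S⁻¹ = [629/3116; 7/38]
step 2: x' = x̄ + K·y = [2945/2706, -3/11]
step 2: P' = (I − K·H)·P̄ = [104827/102828 -597/418; -597/418 467/209]

step 0: x' = [-43/138, -73/69], P' = [227/276 -157/138; -157/138 125/69]
step 1: x' = [4/99, -1043/891], P' = [32/33 -134/99; -134/99 1891/891]
step 2: x' = [2945/2706, -3/11], P' = [104827/102828 -597/418; -597/418 467/209]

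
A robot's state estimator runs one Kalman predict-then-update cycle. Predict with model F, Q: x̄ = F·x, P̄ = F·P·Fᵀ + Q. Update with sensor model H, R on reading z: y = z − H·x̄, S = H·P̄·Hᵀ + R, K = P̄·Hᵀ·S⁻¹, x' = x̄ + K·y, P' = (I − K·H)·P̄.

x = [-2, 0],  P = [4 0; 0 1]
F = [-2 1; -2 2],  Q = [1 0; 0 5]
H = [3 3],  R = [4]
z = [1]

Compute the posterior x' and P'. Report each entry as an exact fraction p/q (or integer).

x' = [376/715, -107/715]
P' = [1206/715 -1062/715; -1062/715 1234/715]

x̄ = F·x = [4, 4]
P̄ = F·P·Fᵀ + Q = [18 18; 18 25]
y = z − H·x̄ = [-23]
S = H·P̄·Hᵀ + R = [715]
K = P̄·Hᵀ·S⁻¹ = [108/715; 129/715]
x' = x̄ + K·y = [376/715, -107/715]
P' = (I − K·H)·P̄ = [1206/715 -1062/715; -1062/715 1234/715]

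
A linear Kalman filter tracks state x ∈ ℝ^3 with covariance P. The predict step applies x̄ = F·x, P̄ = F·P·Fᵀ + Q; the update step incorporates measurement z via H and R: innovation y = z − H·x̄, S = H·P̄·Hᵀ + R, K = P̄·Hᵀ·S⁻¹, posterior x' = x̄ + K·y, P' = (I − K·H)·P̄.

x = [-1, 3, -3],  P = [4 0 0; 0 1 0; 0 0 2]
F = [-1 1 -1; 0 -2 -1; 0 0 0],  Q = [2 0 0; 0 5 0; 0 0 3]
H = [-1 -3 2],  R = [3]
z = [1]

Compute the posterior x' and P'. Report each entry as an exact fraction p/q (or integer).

x' = [290/41, -112/41, -2/41]
P' = [342/41 -99/41 18/41; -99/41 88/41 66/41; 18/41 66/41 111/41]

x̄ = F·x = [7, -3, 0]
P̄ = F·P·Fᵀ + Q = [9 0 0; 0 11 0; 0 0 3]
y = z − H·x̄ = [-1]
S = H·P̄·Hᵀ + R = [123]
K = P̄·Hᵀ·S⁻¹ = [-3/41; -11/41; 2/41]
x' = x̄ + K·y = [290/41, -112/41, -2/41]
P' = (I − K·H)·P̄ = [342/41 -99/41 18/41; -99/41 88/41 66/41; 18/41 66/41 111/41]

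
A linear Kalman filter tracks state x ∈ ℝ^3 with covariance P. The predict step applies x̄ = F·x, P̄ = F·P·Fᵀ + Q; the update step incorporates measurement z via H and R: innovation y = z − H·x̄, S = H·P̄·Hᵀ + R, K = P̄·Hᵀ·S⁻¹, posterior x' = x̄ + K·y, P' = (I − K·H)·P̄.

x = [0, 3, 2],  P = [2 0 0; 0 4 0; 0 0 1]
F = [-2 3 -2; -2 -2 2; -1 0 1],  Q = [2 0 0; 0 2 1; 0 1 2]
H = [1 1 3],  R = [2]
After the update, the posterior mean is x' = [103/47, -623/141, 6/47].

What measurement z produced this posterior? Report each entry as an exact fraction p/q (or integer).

x̄ = F·x = [5, -2, 2]
P̄ = F·P·Fᵀ + Q = [50 -20 2; -20 30 7; 2 7 5]
S = H·P̄·Hᵀ + R = [141]
K = P̄·Hᵀ·S⁻¹ = [12/47; 31/141; 8/47]
x' − x̄ = [-132/47, -341/141, -88/47] = K·y
y = (KᵀK)⁻¹·Kᵀ·(x' − x̄) = [-11]
z = y + H·x̄ = [-11] + [9] = [-2]

z = [-2]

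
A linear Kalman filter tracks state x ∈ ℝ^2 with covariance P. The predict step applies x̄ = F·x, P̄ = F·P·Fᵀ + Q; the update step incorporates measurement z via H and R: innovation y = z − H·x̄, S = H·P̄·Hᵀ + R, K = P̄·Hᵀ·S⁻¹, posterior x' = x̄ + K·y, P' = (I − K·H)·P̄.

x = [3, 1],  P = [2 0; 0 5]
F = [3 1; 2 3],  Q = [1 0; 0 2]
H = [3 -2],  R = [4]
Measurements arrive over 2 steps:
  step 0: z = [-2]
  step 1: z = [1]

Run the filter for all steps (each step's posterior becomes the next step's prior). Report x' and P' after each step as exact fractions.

step 0: x' = [227/29, 25/2], P' = [615/29 63/2; 63/2 191/4]
step 1: x' = [48701/1389, 216923/4167], P' = [163792/463 733054/1389; 733054/1389 3284401/4167]

step 0: x̄ = F·x = [10, 9]
step 0: P̄ = F·P·Fᵀ + Q = [24 27; 27 55]
step 0: y = z − H·x̄ = [-14]
step 0: S = H·P̄·Hᵀ + R = [116]
step 0: K = P̄·Hᵀ·S⁻¹ = [9/58; -1/4]
step 0: x' = x̄ + K·y = [227/29, 25/2]
step 0: P' = (I − K·H)·P̄ = [615/29 63/2; 63/2 191/4]
step 1: x̄ = F·x = [2087/58, 3083/58]
step 1: P̄ = F·P·Fᵀ + Q = [49719/116 71571/116; 71571/116 103771/116]
step 1: y = z − H·x̄ = [-37/58]
step 1: S = H·P̄·Hᵀ + R = [4167/116]
step 1: K = P̄·Hᵀ·S⁻¹ = [2005/1389; 7171/4167]
step 1: x' = x̄ + K·y = [48701/1389, 216923/4167]
step 1: P' = (I − K·H)·P̄ = [163792/463 733054/1389; 733054/1389 3284401/4167]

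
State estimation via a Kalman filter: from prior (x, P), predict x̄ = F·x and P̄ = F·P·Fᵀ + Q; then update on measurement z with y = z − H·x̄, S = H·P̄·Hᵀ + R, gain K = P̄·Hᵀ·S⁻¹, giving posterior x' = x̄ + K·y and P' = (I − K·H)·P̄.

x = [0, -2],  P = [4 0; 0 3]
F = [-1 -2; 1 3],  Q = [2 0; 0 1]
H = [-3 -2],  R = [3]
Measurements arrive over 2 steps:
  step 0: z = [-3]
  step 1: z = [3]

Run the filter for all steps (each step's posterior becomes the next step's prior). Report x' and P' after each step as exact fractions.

step 0: x̄ = F·x = [4, -6]
step 0: P̄ = F·P·Fᵀ + Q = [18 -22; -22 32]
step 0: y = z − H·x̄ = [-3]
step 0: S = H·P̄·Hᵀ + R = [29]
step 0: K = P̄·Hᵀ·S⁻¹ = [-10/29; 2/29]
step 0: x' = x̄ + K·y = [146/29, -180/29]
step 0: P' = (I − K·H)·P̄ = [422/29 -618/29; -618/29 924/29]
step 1: x̄ = F·x = [214/29, -394/29]
step 1: P̄ = F·P·Fᵀ + Q = [1704/29 -2876/29; -2876/29 5059/29]
step 1: y = z − H·x̄ = [-59/29]
step 1: S = H·P̄·Hᵀ + R = [1147/29]
step 1: K = P̄·Hᵀ·S⁻¹ = [640/1147; -1490/1147]
step 1: x' = x̄ + K·y = [7162/1147, -12552/1147]
step 1: P' = (I − K·H)·P̄ = [53272/1147 -80868/1147; -80868/1147 123537/1147]

step 0: x' = [146/29, -180/29], P' = [422/29 -618/29; -618/29 924/29]
step 1: x' = [7162/1147, -12552/1147], P' = [53272/1147 -80868/1147; -80868/1147 123537/1147]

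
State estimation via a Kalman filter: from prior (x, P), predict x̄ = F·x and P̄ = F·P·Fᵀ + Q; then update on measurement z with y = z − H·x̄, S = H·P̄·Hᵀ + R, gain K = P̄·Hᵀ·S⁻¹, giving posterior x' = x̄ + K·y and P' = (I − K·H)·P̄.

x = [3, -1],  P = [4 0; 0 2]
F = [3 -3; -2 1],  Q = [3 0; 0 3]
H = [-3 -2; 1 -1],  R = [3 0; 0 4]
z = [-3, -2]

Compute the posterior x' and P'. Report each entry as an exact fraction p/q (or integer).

x' = [362/2933, 3536/2933]
P' = [2109/2933 -2199/2933; -2199/2933 3945/2933]

x̄ = F·x = [12, -7]
P̄ = F·P·Fᵀ + Q = [57 -30; -30 21]
y = z − H·x̄ = [19, -21]
S = H·P̄·Hᵀ + R = [240 -159; -159 142]
K = P̄·Hᵀ·S⁻¹ = [-643/2933 1077/2933; -431/2933 -1536/2933]
x' = x̄ + K·y = [362/2933, 3536/2933]
P' = (I − K·H)·P̄ = [2109/2933 -2199/2933; -2199/2933 3945/2933]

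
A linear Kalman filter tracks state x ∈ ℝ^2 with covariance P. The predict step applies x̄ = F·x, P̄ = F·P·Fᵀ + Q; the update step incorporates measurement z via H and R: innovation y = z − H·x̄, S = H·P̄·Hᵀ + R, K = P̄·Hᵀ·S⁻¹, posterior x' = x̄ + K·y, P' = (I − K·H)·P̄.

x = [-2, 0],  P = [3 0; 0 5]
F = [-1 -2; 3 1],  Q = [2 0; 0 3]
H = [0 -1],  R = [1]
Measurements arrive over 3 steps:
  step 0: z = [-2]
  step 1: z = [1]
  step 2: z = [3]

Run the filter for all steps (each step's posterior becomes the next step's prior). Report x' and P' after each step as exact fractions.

step 0: x̄ = F·x = [2, -6]
step 0: P̄ = F·P·Fᵀ + Q = [25 -19; -19 35]
step 0: y = z − H·x̄ = [-8]
step 0: S = H·P̄·Hᵀ + R = [36]
step 0: K = P̄·Hᵀ·S⁻¹ = [19/36; -35/36]
step 0: x' = x̄ + K·y = [-20/9, 16/9]
step 0: P' = (I − K·H)·P̄ = [539/36 -19/36; -19/36 35/36]
step 1: x̄ = F·x = [-4/3, -44/9]
step 1: P̄ = F·P·Fᵀ + Q = [75/4 -259/6; -259/6 1220/9]
step 1: y = z − H·x̄ = [-35/9]
step 1: S = H·P̄·Hᵀ + R = [1229/9]
step 1: K = P̄·Hᵀ·S⁻¹ = [777/2458; -1220/1229]
step 1: x' = x̄ + K·y = [-6299/2458, -1264/1229]
step 1: P' = (I − K·H)·P̄ = [12547/2458 -777/2458; -777/2458 1220/1229]
step 2: x̄ = F·x = [11355/2458, -21425/2458]
step 2: P̄ = F·P·Fᵀ + Q = [24115/2458 -18541/1229; -18541/1229 118075/2458]
step 2: y = z − H·x̄ = [-14051/2458]
step 2: S = H·P̄·Hᵀ + R = [120533/2458]
step 2: K = P̄·Hᵀ·S⁻¹ = [37082/120533; -118075/120533]
step 2: x' = x̄ + K·y = [689677/241066, -375650/120533]
step 2: P' = (I − K·H)·P̄ = [1246199/241066 -37082/120533; -37082/120533 118075/120533]

step 0: x' = [-20/9, 16/9], P' = [539/36 -19/36; -19/36 35/36]
step 1: x' = [-6299/2458, -1264/1229], P' = [12547/2458 -777/2458; -777/2458 1220/1229]
step 2: x' = [689677/241066, -375650/120533], P' = [1246199/241066 -37082/120533; -37082/120533 118075/120533]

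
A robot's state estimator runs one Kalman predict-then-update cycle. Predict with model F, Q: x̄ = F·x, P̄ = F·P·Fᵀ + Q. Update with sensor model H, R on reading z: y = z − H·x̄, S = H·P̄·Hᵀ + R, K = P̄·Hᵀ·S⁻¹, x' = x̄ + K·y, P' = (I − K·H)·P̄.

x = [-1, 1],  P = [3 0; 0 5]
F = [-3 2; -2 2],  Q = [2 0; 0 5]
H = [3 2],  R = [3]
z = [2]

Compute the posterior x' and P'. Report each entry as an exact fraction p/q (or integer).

x' = [557/1048, 61/262]
P' = [1623/1048 -525/262; -525/262 429/131]

x̄ = F·x = [5, 4]
P̄ = F·P·Fᵀ + Q = [49 38; 38 37]
y = z − H·x̄ = [-21]
S = H·P̄·Hᵀ + R = [1048]
K = P̄·Hᵀ·S⁻¹ = [223/1048; 47/262]
x' = x̄ + K·y = [557/1048, 61/262]
P' = (I − K·H)·P̄ = [1623/1048 -525/262; -525/262 429/131]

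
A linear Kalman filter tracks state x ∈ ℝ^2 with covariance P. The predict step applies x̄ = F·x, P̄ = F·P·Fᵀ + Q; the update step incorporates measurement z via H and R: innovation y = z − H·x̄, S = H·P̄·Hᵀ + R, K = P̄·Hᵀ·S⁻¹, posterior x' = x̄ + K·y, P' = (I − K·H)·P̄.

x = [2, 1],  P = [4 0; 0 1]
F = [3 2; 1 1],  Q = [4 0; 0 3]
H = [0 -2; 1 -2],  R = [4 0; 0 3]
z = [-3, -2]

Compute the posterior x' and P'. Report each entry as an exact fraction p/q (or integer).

x' = [405/203, 347/203]
P' = [1224/203 354/203; 354/203 180/203]

x̄ = F·x = [8, 3]
P̄ = F·P·Fᵀ + Q = [44 14; 14 8]
y = z − H·x̄ = [3, -4]
S = H·P̄·Hᵀ + R = [36 4; 4 23]
K = P̄·Hᵀ·S⁻¹ = [-177/203 172/203; -90/203 -2/203]
x' = x̄ + K·y = [405/203, 347/203]
P' = (I − K·H)·P̄ = [1224/203 354/203; 354/203 180/203]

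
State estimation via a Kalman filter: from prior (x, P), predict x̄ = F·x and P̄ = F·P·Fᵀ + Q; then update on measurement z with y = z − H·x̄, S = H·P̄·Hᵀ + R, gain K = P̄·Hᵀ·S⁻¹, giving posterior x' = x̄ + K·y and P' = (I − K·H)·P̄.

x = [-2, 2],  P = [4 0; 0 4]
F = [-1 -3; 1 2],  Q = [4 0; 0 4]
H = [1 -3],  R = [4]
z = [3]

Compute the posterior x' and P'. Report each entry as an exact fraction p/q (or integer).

x̄ = F·x = [-4, 2]
P̄ = F·P·Fᵀ + Q = [44 -28; -28 24]
y = z − H·x̄ = [13]
S = H·P̄·Hᵀ + R = [432]
K = P̄·Hᵀ·S⁻¹ = [8/27; -25/108]
x' = x̄ + K·y = [-4/27, -109/108]
P' = (I − K·H)·P̄ = [164/27 44/27; 44/27 23/27]

x' = [-4/27, -109/108]
P' = [164/27 44/27; 44/27 23/27]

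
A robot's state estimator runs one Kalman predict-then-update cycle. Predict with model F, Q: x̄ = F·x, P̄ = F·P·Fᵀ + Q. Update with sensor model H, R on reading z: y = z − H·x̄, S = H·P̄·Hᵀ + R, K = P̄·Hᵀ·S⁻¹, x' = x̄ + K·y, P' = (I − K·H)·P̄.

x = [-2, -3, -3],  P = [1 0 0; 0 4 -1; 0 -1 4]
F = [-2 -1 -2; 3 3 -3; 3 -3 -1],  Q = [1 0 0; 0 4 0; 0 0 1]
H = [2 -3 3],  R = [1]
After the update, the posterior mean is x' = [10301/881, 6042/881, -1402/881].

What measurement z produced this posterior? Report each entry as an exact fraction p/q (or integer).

x̄ = F·x = [13, -6, 6]
P̄ = F·P·Fᵀ + Q = [21 9 7; 9 103 -21; 7 -21 44]
S = H·P̄·Hᵀ + R = [1762]
K = P̄·Hᵀ·S⁻¹ = [18/881; -177/881; 209/1762]
x' − x̄ = [-1152/881, 11328/881, -6688/881] = K·y
y = (KᵀK)⁻¹·Kᵀ·(x' − x̄) = [-64]
z = y + H·x̄ = [-64] + [62] = [-2]

z = [-2]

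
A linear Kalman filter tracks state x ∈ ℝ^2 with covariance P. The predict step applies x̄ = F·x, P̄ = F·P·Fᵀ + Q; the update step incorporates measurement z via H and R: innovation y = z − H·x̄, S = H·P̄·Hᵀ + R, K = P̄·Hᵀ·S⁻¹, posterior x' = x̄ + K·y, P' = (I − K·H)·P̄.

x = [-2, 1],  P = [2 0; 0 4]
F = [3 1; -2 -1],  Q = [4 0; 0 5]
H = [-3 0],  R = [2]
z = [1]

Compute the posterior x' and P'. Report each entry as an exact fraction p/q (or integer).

x̄ = F·x = [-5, 3]
P̄ = F·P·Fᵀ + Q = [26 -16; -16 17]
y = z − H·x̄ = [-14]
S = H·P̄·Hᵀ + R = [236]
K = P̄·Hᵀ·S⁻¹ = [-39/118; 12/59]
x' = x̄ + K·y = [-22/59, 9/59]
P' = (I − K·H)·P̄ = [13/59 -8/59; -8/59 427/59]

x' = [-22/59, 9/59]
P' = [13/59 -8/59; -8/59 427/59]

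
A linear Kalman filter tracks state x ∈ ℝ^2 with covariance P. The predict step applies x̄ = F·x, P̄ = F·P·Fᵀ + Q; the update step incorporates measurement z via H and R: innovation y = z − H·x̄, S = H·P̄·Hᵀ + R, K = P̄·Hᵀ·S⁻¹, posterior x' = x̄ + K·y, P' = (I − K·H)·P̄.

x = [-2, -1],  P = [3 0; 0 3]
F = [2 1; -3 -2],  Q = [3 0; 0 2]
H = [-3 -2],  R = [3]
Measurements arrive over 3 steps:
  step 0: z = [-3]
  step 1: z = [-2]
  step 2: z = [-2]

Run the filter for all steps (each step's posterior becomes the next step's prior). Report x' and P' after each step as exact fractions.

step 0: x̄ = F·x = [-5, 8]
step 0: P̄ = F·P·Fᵀ + Q = [18 -24; -24 41]
step 0: y = z − H·x̄ = [-2]
step 0: S = H·P̄·Hᵀ + R = [41]
step 0: K = P̄·Hᵀ·S⁻¹ = [-6/41; -10/41]
step 0: x' = x̄ + K·y = [-193/41, 348/41]
step 0: P' = (I − K·H)·P̄ = [702/41 -1044/41; -1044/41 1581/41]
step 1: x̄ = F·x = [-38/41, -117/41]
step 1: P̄ = F·P·Fᵀ + Q = [336/41 -66/41; -66/41 196/41]
step 1: y = z − H·x̄ = [-430/41]
step 1: S = H·P̄·Hᵀ + R = [3139/41]
step 1: K = P̄·Hᵀ·S⁻¹ = [-12/43; -194/3139]
step 1: x' = x̄ + K·y = [2, -161/73]
step 1: P' = (I − K·H)·P̄ = [96/43 -126/43; -126/43 14088/3139]
step 2: x̄ = F·x = [131/73, -116/73]
step 2: P̄ = F·P·Fᵀ + Q = [14745/3139 -5838/3139; -5838/3139 15326/3139]
step 2: y = z − H·x̄ = [15/73]
step 2: S = H·P̄·Hᵀ + R = [133370/3139]
step 2: K = P̄·Hᵀ·S⁻¹ = [-32559/133370; -6569/66685]
step 2: x' = x̄ + K·y = [46529/26674, -21463/13337]
step 2: P' = (I − K·H)·P̄ = [288771/133370 -192159/66685; -192159/66685 298092/66685]

step 0: x' = [-193/41, 348/41], P' = [702/41 -1044/41; -1044/41 1581/41]
step 1: x' = [2, -161/73], P' = [96/43 -126/43; -126/43 14088/3139]
step 2: x' = [46529/26674, -21463/13337], P' = [288771/133370 -192159/66685; -192159/66685 298092/66685]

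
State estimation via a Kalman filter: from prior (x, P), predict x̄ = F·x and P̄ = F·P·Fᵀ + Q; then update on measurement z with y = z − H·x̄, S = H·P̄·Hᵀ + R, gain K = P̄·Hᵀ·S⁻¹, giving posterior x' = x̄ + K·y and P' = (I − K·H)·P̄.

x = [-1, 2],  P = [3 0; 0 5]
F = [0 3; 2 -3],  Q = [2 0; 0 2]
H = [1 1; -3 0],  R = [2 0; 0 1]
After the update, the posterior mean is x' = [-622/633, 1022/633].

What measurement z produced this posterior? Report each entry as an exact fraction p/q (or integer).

x̄ = F·x = [6, -8]
P̄ = F·P·Fᵀ + Q = [47 -45; -45 59]
S = H·P̄·Hᵀ + R = [18 -6; -6 424]
K = P̄·Hᵀ·S⁻¹ = [1/3798 -421/1266; 3373/3798 419/1266]
x' − x̄ = [-4420/633, 6086/633] = K·y
y = (KᵀK)⁻¹·Kᵀ·(x' − x̄) = [3, 21]
z = y + H·x̄ = [3, 21] + [-2, -18] = [1, 3]

z = [1, 3]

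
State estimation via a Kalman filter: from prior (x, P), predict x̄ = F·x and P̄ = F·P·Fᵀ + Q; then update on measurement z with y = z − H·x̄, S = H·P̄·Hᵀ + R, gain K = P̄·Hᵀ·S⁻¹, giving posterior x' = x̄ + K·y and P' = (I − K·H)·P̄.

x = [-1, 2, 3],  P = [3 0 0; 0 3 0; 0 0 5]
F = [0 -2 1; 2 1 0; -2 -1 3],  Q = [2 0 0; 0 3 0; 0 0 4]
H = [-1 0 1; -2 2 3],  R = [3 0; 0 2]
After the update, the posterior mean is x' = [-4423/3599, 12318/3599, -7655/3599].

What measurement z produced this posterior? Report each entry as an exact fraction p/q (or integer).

z = [-2, 3]

x̄ = F·x = [-1, 0, 9]
P̄ = F·P·Fᵀ + Q = [19 -6 21; -6 18 -15; 21 -15 64]
S = H·P̄·Hᵀ + R = [44 107; 107 342]
K = P̄·Hᵀ·S⁻¹ = [-707/3599 358/3599; -3399/3599 1095/3599; 1866/3599 679/3599]
x' − x̄ = [-824/3599, 12318/3599, -40046/3599] = K·y
y = (KᵀK)⁻¹·Kᵀ·(x' − x̄) = [-12, -26]
z = y + H·x̄ = [-12, -26] + [10, 29] = [-2, 3]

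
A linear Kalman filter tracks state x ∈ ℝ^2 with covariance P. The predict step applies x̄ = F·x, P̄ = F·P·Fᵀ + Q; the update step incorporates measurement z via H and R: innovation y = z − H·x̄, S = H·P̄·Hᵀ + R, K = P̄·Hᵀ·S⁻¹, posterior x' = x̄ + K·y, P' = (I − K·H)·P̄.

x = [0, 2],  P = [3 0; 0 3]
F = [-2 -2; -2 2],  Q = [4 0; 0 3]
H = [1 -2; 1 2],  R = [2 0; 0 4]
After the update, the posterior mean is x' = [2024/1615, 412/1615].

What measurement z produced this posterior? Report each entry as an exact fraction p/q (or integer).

x̄ = F·x = [-4, 4]
P̄ = F·P·Fᵀ + Q = [28 0; 0 27]
S = H·P̄·Hᵀ + R = [138 -80; -80 140]
K = P̄·Hᵀ·S⁻¹ = [154/323 763/1615; -81/323 783/3230]
x' − x̄ = [8484/1615, -6048/1615] = K·y
y = (KᵀK)⁻¹·Kᵀ·(x' − x̄) = [13, -2]
z = y + H·x̄ = [13, -2] + [-12, 4] = [1, 2]

z = [1, 2]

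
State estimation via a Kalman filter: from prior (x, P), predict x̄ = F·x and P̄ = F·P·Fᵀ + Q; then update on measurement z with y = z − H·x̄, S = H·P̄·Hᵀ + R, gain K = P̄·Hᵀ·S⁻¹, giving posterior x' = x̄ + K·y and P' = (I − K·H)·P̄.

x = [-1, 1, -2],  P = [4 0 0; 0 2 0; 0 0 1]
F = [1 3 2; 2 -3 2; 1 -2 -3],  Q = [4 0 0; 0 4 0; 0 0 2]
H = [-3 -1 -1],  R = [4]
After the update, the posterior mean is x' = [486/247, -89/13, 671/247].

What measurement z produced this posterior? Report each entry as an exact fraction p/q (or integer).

x̄ = F·x = [-2, -9, 3]
P̄ = F·P·Fᵀ + Q = [30 -6 -14; -6 42 14; -14 14 23]
S = H·P̄·Hᵀ + R = [247]
K = P̄·Hᵀ·S⁻¹ = [-70/247; -2/13; 5/247]
x' − x̄ = [980/247, 28/13, -70/247] = K·y
y = (KᵀK)⁻¹·Kᵀ·(x' − x̄) = [-14]
z = y + H·x̄ = [-14] + [12] = [-2]

z = [-2]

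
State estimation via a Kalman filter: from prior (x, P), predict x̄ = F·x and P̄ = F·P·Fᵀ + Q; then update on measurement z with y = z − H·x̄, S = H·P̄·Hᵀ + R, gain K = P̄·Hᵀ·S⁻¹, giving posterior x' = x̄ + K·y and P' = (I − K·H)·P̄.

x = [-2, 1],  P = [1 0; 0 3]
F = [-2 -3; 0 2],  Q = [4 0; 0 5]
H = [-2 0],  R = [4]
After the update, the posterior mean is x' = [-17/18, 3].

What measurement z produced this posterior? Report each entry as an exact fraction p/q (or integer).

x̄ = F·x = [1, 2]
P̄ = F·P·Fᵀ + Q = [35 -18; -18 17]
S = H·P̄·Hᵀ + R = [144]
K = P̄·Hᵀ·S⁻¹ = [-35/72; 1/4]
x' − x̄ = [-35/18, 1] = K·y
y = (KᵀK)⁻¹·Kᵀ·(x' − x̄) = [4]
z = y + H·x̄ = [4] + [-2] = [2]

z = [2]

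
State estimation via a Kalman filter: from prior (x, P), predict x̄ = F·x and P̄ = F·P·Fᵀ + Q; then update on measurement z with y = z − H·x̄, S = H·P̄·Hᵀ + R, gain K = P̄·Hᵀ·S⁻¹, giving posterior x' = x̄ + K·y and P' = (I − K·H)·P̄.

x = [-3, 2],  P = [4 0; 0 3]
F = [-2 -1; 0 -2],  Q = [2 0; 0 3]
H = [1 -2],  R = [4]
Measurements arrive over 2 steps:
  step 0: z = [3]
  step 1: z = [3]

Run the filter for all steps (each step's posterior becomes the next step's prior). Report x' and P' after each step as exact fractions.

step 0: x' = [163/61, -28/61], P' = [1200/61 582/61; 582/61 339/61]
step 1: x' = [5731/1965, 368/655], P' = [203696/1965 32898/655; 32898/655 16497/655]

step 0: x̄ = F·x = [4, -4]
step 0: P̄ = F·P·Fᵀ + Q = [21 6; 6 15]
step 0: y = z − H·x̄ = [-9]
step 0: S = H·P̄·Hᵀ + R = [61]
step 0: K = P̄·Hᵀ·S⁻¹ = [9/61; -24/61]
step 0: x' = x̄ + K·y = [163/61, -28/61]
step 0: P' = (I − K·H)·P̄ = [1200/61 582/61; 582/61 339/61]
step 1: x̄ = F·x = [-298/61, 56/61]
step 1: P̄ = F·P·Fᵀ + Q = [7589/61 3006/61; 3006/61 1539/61]
step 1: y = z − H·x̄ = [593/61]
step 1: S = H·P̄·Hᵀ + R = [1965/61]
step 1: K = P̄·Hᵀ·S⁻¹ = [1577/1965; -24/655]
step 1: x' = x̄ + K·y = [5731/1965, 368/655]
step 1: P' = (I − K·H)·P̄ = [203696/1965 32898/655; 32898/655 16497/655]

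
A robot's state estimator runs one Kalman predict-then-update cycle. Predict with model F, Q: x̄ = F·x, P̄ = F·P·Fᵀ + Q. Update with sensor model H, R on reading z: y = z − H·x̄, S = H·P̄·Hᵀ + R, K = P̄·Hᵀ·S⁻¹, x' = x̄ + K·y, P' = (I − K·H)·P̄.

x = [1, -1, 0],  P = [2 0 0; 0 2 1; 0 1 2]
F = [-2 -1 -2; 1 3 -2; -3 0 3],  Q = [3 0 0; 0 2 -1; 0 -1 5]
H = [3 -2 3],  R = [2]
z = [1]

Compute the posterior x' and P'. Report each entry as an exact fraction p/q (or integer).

x' = [-4/31, -1184/403, -606/403]
P' = [541/31 66/31 -495/31; 66/31 3726/403 1598/403; -495/31 1598/403 7545/403]

x̄ = F·x = [-1, -2, -3]
P̄ = F·P·Fᵀ + Q = [25 -6 -3; -6 18 -10; -3 -10 41]
y = z − H·x̄ = [9]
S = H·P̄·Hᵀ + R = [806]
K = P̄·Hᵀ·S⁻¹ = [3/31; -42/403; 67/403]
x' = x̄ + K·y = [-4/31, -1184/403, -606/403]
P' = (I − K·H)·P̄ = [541/31 66/31 -495/31; 66/31 3726/403 1598/403; -495/31 1598/403 7545/403]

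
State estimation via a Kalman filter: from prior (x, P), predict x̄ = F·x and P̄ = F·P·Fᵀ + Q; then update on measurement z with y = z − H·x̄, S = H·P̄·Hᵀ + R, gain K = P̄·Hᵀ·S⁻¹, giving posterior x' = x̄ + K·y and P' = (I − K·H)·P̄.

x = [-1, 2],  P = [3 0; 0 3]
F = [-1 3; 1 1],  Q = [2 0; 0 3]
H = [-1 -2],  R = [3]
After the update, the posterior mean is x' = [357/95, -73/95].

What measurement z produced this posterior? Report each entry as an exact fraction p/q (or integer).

x̄ = F·x = [7, 1]
P̄ = F·P·Fᵀ + Q = [32 6; 6 9]
S = H·P̄·Hᵀ + R = [95]
K = P̄·Hᵀ·S⁻¹ = [-44/95; -24/95]
x' − x̄ = [-308/95, -168/95] = K·y
y = (KᵀK)⁻¹·Kᵀ·(x' − x̄) = [7]
z = y + H·x̄ = [7] + [-9] = [-2]

z = [-2]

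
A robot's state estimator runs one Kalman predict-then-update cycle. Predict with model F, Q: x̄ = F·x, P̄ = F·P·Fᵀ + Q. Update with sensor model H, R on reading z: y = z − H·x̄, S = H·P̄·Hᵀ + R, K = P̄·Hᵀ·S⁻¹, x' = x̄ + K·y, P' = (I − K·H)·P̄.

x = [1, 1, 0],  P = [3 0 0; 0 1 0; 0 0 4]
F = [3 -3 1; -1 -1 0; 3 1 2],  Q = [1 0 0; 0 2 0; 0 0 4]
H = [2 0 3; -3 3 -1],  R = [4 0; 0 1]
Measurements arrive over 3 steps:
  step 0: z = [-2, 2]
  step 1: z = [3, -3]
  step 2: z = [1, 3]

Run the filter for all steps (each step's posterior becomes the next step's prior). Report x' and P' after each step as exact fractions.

step 0: x̄ = F·x = [0, -2, 4]
step 0: P̄ = F·P·Fᵀ + Q = [41 -6 32; -6 6 -10; 32 -10 48]
step 0: y = z − H·x̄ = [-14, 12]
step 0: S = H·P̄·Hᵀ + R = [984 -868; -868 832]
step 0: K = P̄·Hᵀ·S⁻¹ = [-517/16316 -983/4079; 623/8158 1101/8158; 2753/8158 583/4079]
step 0: x' = x̄ + K·y = [-19973/8158, -5913/4079, 4041/4079]
step 0: P' = (I − K·H)·P̄ = [40373/8158 30631/8158 -13630/4079; 30631/8158 12234/4079 -9795/4079; -13630/4079 -9795/4079 10922/4079]
step 1: x̄ = F·x = [-16359/8158, 31799/8158, -55581/8158]
step 1: P̄ = F·P·Fᵀ + Q = [16193/8158 -865/8158 2465/8158; -865/8158 142419/8158 -174411/8158; 2465/8158 -174411/8158 286139/8158]
step 1: y = z − H·x̄ = [223935/8158, -224529/8158]
step 1: S = H·P̄·Hᵀ + R = [2702235/8158 -2557579/8158; -2557579/8158 2798631/8158]
step 1: K = P̄·Hᵀ·S⁻¹ = [-3169115/125195918 -5295677/125195918; 4674714/62597959 17787833/62597959; 20056604/62597959 60173/62597959]
step 1: x' = x̄ + K·y = [-192292563/125195918, -117246847/62597959, 122408418/62597959]
step 1: P' = (I − K·H)·P̄ = [229138667/125195918 87522621/62597959 -78492299/62597959; 87522621/62597959 76080078/62597959 -52115462/62597959; -78492299/62597959 -52115462/62597959 79070338/62597959]
step 2: x̄ = F·x = [371420229/125195918, 426786257/125195918, -321737711/125195918]
step 2: P̄ = F·P·Fᵀ + Q = [247689601/125195918 30279989/125195918 -19929327/125195918; 30279989/125195918 981781143/125195918 -1017326081/125195918; -19929327/125195918 -1017326081/125195918 2097287115/125195918]
step 2: y = z − H·x̄ = [347568593/125195918, -112248041/125195918]
step 2: S = H·P̄·Hᵀ + R = [20127974187/125195918 -16533031149/125195918; -16533031149/125195918 18727060451/125195918]
step 2: K = P̄·Hᵀ·S⁻¹ = [-18343124815/827476422852 -14710982751/275825474284; 15960200386/206869105713 18953542441/68956368571; 43847468371/137912737142 1229653995/137912737142]
step 2: x' = x̄ + K·y = [2443528752827/827476422852, 698534449672/206869105713, -233791582003/137912737142]
step 2: P' = (I − K·H)·P̄ = [1478020774105/827476422852 281677057631/206869105713 -168300780415/137912737142; 281677057631/206869105713 245129120770/206869105713 -55501479302/68956368571; -168300780415/137912737142 -55501479302/68956368571 85331905719/68956368571]

step 0: x' = [-19973/8158, -5913/4079, 4041/4079], P' = [40373/8158 30631/8158 -13630/4079; 30631/8158 12234/4079 -9795/4079; -13630/4079 -9795/4079 10922/4079]
step 1: x' = [-192292563/125195918, -117246847/62597959, 122408418/62597959], P' = [229138667/125195918 87522621/62597959 -78492299/62597959; 87522621/62597959 76080078/62597959 -52115462/62597959; -78492299/62597959 -52115462/62597959 79070338/62597959]
step 2: x' = [2443528752827/827476422852, 698534449672/206869105713, -233791582003/137912737142], P' = [1478020774105/827476422852 281677057631/206869105713 -168300780415/137912737142; 281677057631/206869105713 245129120770/206869105713 -55501479302/68956368571; -168300780415/137912737142 -55501479302/68956368571 85331905719/68956368571]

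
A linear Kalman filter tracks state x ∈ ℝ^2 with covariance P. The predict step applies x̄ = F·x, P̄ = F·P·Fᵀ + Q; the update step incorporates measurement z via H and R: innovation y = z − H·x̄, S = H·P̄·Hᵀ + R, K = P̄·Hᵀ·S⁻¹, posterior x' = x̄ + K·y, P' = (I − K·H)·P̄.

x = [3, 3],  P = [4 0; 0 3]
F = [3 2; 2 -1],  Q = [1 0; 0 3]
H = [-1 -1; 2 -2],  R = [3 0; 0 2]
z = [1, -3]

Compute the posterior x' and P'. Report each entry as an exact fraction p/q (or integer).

x' = [-1631/1588, 127/397]
P' = [5425/6352 239/397; 239/397 334/397]

x̄ = F·x = [15, 3]
P̄ = F·P·Fᵀ + Q = [49 18; 18 22]
y = z − H·x̄ = [19, -27]
S = H·P̄·Hᵀ + R = [110 -54; -54 142]
K = P̄·Hᵀ·S⁻¹ = [-3083/6352 1601/6352; -191/397 -95/397]
x' = x̄ + K·y = [-1631/1588, 127/397]
P' = (I − K·H)·P̄ = [5425/6352 239/397; 239/397 334/397]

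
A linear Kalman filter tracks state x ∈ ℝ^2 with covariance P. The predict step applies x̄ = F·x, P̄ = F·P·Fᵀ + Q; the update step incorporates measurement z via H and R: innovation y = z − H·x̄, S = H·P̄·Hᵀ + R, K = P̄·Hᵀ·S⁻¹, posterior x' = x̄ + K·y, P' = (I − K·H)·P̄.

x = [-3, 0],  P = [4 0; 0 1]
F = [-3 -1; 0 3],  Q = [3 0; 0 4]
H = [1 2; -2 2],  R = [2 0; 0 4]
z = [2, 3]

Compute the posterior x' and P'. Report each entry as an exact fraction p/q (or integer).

x' = [-874/4799, 11081/9598]
P' = [3146/4799 -6/4799; -6/4799 1559/4799]

x̄ = F·x = [9, 0]
P̄ = F·P·Fᵀ + Q = [40 -3; -3 13]
y = z − H·x̄ = [-7, 21]
S = H·P̄·Hᵀ + R = [82 -22; -22 240]
K = P̄·Hᵀ·S⁻¹ = [1567/4799 -1576/4799; 1556/4799 1565/9598]
x' = x̄ + K·y = [-874/4799, 11081/9598]
P' = (I − K·H)·P̄ = [3146/4799 -6/4799; -6/4799 1559/4799]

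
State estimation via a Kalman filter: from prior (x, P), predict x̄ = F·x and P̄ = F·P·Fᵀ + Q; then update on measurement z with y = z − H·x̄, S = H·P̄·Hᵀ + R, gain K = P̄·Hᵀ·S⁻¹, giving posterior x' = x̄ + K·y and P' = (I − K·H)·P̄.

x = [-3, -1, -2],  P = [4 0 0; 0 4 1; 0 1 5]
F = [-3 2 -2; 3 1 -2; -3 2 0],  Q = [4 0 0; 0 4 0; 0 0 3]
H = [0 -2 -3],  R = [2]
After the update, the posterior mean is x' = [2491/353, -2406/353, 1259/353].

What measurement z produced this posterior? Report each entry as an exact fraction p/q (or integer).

z = [3]

x̄ = F·x = [11, -6, 7]
P̄ = F·P·Fᵀ + Q = [68 -14 48; -14 60 -32; 48 -32 55]
S = H·P̄·Hᵀ + R = [353]
K = P̄·Hᵀ·S⁻¹ = [-116/353; -24/353; -101/353]
x' − x̄ = [-1392/353, -288/353, -1212/353] = K·y
y = (KᵀK)⁻¹·Kᵀ·(x' − x̄) = [12]
z = y + H·x̄ = [12] + [-9] = [3]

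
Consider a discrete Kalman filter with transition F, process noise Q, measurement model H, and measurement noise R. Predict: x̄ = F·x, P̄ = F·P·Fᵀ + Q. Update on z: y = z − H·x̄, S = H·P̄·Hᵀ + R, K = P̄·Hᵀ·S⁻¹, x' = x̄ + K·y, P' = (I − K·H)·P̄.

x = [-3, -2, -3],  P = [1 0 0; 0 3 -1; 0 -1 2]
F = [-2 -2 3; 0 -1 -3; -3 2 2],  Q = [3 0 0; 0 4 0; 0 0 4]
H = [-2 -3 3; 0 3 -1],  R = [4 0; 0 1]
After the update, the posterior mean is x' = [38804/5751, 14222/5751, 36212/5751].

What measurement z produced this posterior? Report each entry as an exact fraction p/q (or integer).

z = [-2, 1]

x̄ = F·x = [1, 11, -1]
P̄ = F·P·Fᵀ + Q = [49 -15 4; -15 19 -10; 4 -10 25]
S = H·P̄·Hᵀ + R = [548 -268; -268 257]
K = P̄·Hᵀ·S⁻¹ = [-23669/69012 -9460/17253; 3307/69012 5360/17253; 10189/69012 -1036/17253]
x' − x̄ = [33053/5751, -49039/5751, 41963/5751] = K·y
y = (KᵀK)⁻¹·Kᵀ·(x' − x̄) = [36, -33]
z = y + H·x̄ = [36, -33] + [-38, 34] = [-2, 1]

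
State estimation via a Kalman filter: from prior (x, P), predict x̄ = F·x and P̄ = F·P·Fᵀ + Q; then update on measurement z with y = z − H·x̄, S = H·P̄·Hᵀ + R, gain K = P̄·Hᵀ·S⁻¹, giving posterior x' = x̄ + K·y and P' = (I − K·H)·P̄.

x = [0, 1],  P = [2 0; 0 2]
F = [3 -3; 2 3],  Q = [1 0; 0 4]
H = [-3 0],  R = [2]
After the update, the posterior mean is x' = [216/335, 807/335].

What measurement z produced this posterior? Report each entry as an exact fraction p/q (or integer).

x̄ = F·x = [-3, 3]
P̄ = F·P·Fᵀ + Q = [37 -6; -6 30]
S = H·P̄·Hᵀ + R = [335]
K = P̄·Hᵀ·S⁻¹ = [-111/335; 18/335]
x' − x̄ = [1221/335, -198/335] = K·y
y = (KᵀK)⁻¹·Kᵀ·(x' − x̄) = [-11]
z = y + H·x̄ = [-11] + [9] = [-2]

z = [-2]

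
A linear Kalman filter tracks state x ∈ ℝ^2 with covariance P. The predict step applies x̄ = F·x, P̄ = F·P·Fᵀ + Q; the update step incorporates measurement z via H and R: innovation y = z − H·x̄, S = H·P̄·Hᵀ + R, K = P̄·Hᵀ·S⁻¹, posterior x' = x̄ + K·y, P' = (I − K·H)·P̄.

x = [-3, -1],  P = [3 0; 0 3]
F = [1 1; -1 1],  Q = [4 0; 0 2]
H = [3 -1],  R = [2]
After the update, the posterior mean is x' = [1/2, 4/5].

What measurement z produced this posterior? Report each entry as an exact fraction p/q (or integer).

x̄ = F·x = [-4, 2]
P̄ = F·P·Fᵀ + Q = [10 0; 0 8]
S = H·P̄·Hᵀ + R = [100]
K = P̄·Hᵀ·S⁻¹ = [3/10; -2/25]
x' − x̄ = [9/2, -6/5] = K·y
y = (KᵀK)⁻¹·Kᵀ·(x' − x̄) = [15]
z = y + H·x̄ = [15] + [-14] = [1]

z = [1]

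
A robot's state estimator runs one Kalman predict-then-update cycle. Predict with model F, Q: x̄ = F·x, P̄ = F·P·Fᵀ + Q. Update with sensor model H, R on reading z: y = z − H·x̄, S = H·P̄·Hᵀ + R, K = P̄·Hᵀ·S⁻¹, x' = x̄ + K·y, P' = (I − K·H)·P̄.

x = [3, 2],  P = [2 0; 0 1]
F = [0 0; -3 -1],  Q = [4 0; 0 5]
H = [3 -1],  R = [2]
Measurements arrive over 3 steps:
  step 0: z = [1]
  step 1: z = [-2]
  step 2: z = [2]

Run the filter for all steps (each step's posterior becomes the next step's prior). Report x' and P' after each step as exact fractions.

step 0: x̄ = F·x = [0, -11]
step 0: P̄ = F·P·Fᵀ + Q = [4 0; 0 24]
step 0: y = z − H·x̄ = [-10]
step 0: S = H·P̄·Hᵀ + R = [62]
step 0: K = P̄·Hᵀ·S⁻¹ = [6/31; -12/31]
step 0: x' = x̄ + K·y = [-60/31, -221/31]
step 0: P' = (I − K·H)·P̄ = [52/31 144/31; 144/31 456/31]
step 1: x̄ = F·x = [0, 401/31]
step 1: P̄ = F·P·Fᵀ + Q = [4 0; 0 1943/31]
step 1: y = z − H·x̄ = [339/31]
step 1: S = H·P̄·Hᵀ + R = [3121/31]
step 1: K = P̄·Hᵀ·S⁻¹ = [372/3121; -1943/3121]
step 1: x' = x̄ + K·y = [4068/3121, 19124/3121]
step 1: P' = (I − K·H)·P̄ = [8020/3121 23316/3121; 23316/3121 73834/3121]
step 2: x̄ = F·x = [0, -31328/3121]
step 2: P̄ = F·P·Fᵀ + Q = [4 0; 0 301515/3121]
step 2: y = z − H·x̄ = [-25086/3121]
step 2: S = H·P̄·Hᵀ + R = [420113/3121]
step 2: K = P̄·Hᵀ·S⁻¹ = [37452/420113; -301515/420113]
step 2: x' = x̄ + K·y = [-301032/420113, -1793494/420113]
step 2: P' = (I − K·H)·P̄ = [1231028/420113 3618180/420113; 3618180/420113 11457570/420113]

step 0: x' = [-60/31, -221/31], P' = [52/31 144/31; 144/31 456/31]
step 1: x' = [4068/3121, 19124/3121], P' = [8020/3121 23316/3121; 23316/3121 73834/3121]
step 2: x' = [-301032/420113, -1793494/420113], P' = [1231028/420113 3618180/420113; 3618180/420113 11457570/420113]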